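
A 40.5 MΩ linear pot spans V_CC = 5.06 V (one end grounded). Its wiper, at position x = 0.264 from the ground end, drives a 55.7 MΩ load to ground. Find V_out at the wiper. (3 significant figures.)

V_out ≈ 1.17 V

The pot divides into 29.81 MΩ above the wiper and 10.69 MΩ below.
(x·R_p) ‖ R_L = 8.970 MΩ.
Loaded-divider output: V_out = 5.06 × 0.2313 = 1.170 V.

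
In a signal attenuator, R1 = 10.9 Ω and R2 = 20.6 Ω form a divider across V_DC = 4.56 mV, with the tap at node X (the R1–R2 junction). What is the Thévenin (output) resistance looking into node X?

R_th ≈ 7.13 Ω

With V_DC suppressed (replaced by a short), R_th = R1 ‖ R2 = (10.90 × 20.6)/(10.90 + 20.6) = 7.128 Ω.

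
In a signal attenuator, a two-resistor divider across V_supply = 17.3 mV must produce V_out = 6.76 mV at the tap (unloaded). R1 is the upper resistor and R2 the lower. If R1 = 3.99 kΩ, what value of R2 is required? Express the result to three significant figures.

R2 ≈ 2.56 kΩ

V_out/V_supply = R2/(R1+R2) = 0.3908.
R2 = R1 · 0.3908/(1 − 0.3908) = 2.559 kΩ.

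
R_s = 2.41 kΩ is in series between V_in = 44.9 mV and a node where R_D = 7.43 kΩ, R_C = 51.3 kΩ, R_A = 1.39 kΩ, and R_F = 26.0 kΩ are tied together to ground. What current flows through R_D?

Equivalent of the parallel group: R_p = 1.097 kΩ.
V_A by voltage divider: V_A = 44.9 × 1.097/(2.41 + 1.097) = 14.04 mV.
Branch current I = V_A/R_D = 14.04/7.43 = 1.890 µA.

I ≈ 1.89 µA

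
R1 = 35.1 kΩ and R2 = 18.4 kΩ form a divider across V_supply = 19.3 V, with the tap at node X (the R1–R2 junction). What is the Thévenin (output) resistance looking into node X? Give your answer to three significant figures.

Looking into X with the source shorted: R_th = R1·R2/(R1+R2) = 35.10 × 18.4/53.50 = 12.07 kΩ.

R_th ≈ 12.1 kΩ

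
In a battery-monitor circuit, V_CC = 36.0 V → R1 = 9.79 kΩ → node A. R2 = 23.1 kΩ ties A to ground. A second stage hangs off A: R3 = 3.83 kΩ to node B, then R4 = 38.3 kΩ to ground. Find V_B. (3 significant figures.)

The second stage (R3 + R4 = 42.13 kΩ) loads node A in parallel with R2.
Effective lower resistance at A: R2 ‖ 42.13 = 14.92 kΩ.
So V_A = 36.0 × 0.6038 = 21.74 V.
V_B = V_A × 0.9091 = 19.76 V.

V_B ≈ 19.8 V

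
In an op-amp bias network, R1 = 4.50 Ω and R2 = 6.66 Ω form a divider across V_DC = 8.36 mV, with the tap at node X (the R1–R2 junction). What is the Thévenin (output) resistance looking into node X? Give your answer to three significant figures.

Zeroing V_DC shorts the top of R1 to ground, so R_th = R1 ‖ R2 = 2.685 Ω.

R_th ≈ 2.69 Ω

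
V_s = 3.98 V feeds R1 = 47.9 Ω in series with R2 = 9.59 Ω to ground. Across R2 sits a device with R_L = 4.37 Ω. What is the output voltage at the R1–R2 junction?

The load sits in parallel with R2, giving an effective lower resistance R2' = R2·R_L/(R2+R_L) = 3.002 Ω.
Now apply the divider: V_out = 3.98 × 0.05898 = 0.2347 V.

V_out ≈ 0.235 V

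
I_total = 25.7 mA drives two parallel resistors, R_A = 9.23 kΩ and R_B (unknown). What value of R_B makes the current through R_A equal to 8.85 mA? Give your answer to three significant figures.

In a two-way split, I_A/I_total = R_B/(R_A + R_B).
With f = 0.3444, R_B = R_A · f/(1−f) = 9.23 × 0.5252 = 4.848 kΩ.

R_B ≈ 4.85 kΩ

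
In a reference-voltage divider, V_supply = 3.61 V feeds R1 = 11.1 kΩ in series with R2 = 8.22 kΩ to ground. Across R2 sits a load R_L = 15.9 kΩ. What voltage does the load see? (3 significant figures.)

V_out ≈ 1.18 V

First combine the lower leg with the load: R2 ‖ R_L = 5.419 kΩ.
Then V_out = V_supply · R2'/(R1 + R2') = 3.61 × 5.419/16.52 = 1.184 V.
(Unloaded it would be 1.54 V; the load pulls it down.)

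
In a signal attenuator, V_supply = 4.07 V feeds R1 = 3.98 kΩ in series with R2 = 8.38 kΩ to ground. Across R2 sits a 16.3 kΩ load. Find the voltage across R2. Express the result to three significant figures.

First combine the lower leg with the load: R2 ‖ R_L = 5.535 kΩ.
Then V_out = V_supply · R2'/(R1 + R2') = 4.07 × 5.535/9.515 = 2.368 V.
(Unloaded it would be 2.76 V; the load pulls it down.)

V_out ≈ 2.37 V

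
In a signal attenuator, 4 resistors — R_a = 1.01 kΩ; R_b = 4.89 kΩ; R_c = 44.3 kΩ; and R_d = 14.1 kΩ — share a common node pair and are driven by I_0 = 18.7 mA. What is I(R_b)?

ΣG = 1/1.01 + 1/4.89 + 1/44.3 + 1/14.1 = 1.288.
By the current-divider rule, I = I_0 · G_k/ΣG = 18.7 × 0.1588 = 2.969 mA.

I ≈ 2.97 mA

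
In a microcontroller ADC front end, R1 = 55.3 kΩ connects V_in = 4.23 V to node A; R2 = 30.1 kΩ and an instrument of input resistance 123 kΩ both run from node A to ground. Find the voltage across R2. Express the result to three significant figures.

The load sits in parallel with R2, giving an effective lower resistance R2' = R2·R_L/(R2+R_L) = 24.18 kΩ.
Now apply the divider: V_out = 4.23 × 0.3042 = 1.287 V.

V_out ≈ 1.29 V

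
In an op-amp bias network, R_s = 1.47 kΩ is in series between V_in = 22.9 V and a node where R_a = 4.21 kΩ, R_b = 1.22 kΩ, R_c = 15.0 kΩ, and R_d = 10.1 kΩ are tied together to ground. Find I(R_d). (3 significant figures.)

Combine the parallel branches: R_p = (1/4.21 + 1/1.22 + 1/15.0 + 1/10.1)⁻¹ = 0.8177 kΩ.
V_A = 22.9 × 0.8177/2.288 = 8.185 V.
Branch current I = V_A/R_d = 8.185/10.1 = 0.8104 mA.

I ≈ 0.810 mA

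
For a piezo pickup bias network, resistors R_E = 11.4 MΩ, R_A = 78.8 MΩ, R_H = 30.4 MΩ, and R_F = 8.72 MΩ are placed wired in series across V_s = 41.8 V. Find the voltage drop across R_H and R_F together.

V ≈ 12.6 V

Series total: ΣR = 11.4 + 78.8 + 30.4 + 8.72 = 129.3 MΩ.
R_{R_H..R_F} = 30.4 + 8.72 = 39.12 MΩ.
By the voltage-divider rule, V = 41.8 × 39.12/129.3 = 12.64 V.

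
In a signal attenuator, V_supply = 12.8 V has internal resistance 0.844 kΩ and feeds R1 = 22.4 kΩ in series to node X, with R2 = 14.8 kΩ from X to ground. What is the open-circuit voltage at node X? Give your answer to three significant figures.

V_th ≈ 4.98 V

R1' = 0.844 + 22.4 = 23.24 kΩ (source resistance + R1).
Open-circuit (no load on X): V_th = V_supply · R2/(R1' + R2) = 12.8 × 14.8/(23.24 + 14.8) = 4.979 V.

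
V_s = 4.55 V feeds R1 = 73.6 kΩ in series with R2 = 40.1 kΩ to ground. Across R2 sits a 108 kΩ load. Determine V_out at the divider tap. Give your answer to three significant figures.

R2 ‖ R_L = (40.1 × 108)/(40.1 + 108) = 29.24 kΩ.
Then V_out = V_s · R2'/(R1 + R2') = 4.55 × 29.24/102.8 = 1.294 V.

V_out ≈ 1.29 V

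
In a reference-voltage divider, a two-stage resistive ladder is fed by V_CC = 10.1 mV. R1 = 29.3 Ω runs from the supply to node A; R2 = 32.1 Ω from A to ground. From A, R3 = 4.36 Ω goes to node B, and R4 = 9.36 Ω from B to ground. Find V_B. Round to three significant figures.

Looking into the second stage from A: R3 + R4 = 13.72 Ω appears in parallel with R2.
R2 ‖ (R3+R4) = 9.612 Ω.
V_A = 10.1 × 9.612/(29.3 + 9.612) = 2.495 mV.
Then the unloaded second divider: V_B = V_A × R4/(R3+R4) = 2.495 × 0.6822 = 1.702 mV.

V_B ≈ 1.70 mV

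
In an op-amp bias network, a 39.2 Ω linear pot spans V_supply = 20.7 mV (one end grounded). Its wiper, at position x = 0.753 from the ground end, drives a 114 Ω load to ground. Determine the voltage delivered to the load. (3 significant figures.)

V_out ≈ 14.7 mV

Lower segment x·R_p = 29.52 Ω; upper segment (1−x)·R_p = 9.682 Ω.
R_L loads the lower segment: effective lower R = 23.45 Ω.
V_out = 20.7 × 23.45/(9.682 + 23.45) = 14.65 mV.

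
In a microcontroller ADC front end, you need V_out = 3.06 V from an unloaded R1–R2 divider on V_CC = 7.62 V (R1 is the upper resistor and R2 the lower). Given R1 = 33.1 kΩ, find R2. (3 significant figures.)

R2 ≈ 22.2 kΩ

Required fraction k = V_out/V_CC = 0.4016.
R2 = R1 · 0.4016/(1 − 0.4016) = 22.21 kΩ.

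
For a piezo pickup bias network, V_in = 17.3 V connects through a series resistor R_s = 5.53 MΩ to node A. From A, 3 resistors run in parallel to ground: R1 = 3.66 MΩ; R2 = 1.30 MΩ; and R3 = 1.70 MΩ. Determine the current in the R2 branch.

I ≈ 1.33 µA

Combine the parallel branches: R_p = (1/3.66 + 1/1.30 + 1/1.70)⁻¹ = 0.6132 MΩ.
V_A = 17.3 × 0.6132/6.143 = 1.727 V.
I(R2) = V_A / R2 = 1.727/1.30 = 1.328 µA.
(Check via current divider: I_total = 2.816 µA; share G_k/ΣG = 0.4717 → same result.)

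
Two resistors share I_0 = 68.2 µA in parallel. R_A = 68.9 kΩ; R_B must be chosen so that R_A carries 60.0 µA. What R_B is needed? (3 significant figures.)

In a two-way split, I_A/I_0 = R_B/(R_A + R_B).
With f = 0.8798, R_B = R_A · f/(1−f) = 68.9 × 7.317 = 504.1 kΩ.

R_B ≈ 504 kΩ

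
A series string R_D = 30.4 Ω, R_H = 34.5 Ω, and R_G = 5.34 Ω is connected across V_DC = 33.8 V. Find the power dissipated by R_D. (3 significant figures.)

P ≈ 7.04 W

Series current I = V_DC/ΣR = 33.8/70.24 = 0.4812 A.
V(R_D) = I·R = 14.63 V; P = V·I = 14.63 × 0.4812 = 7.039 W.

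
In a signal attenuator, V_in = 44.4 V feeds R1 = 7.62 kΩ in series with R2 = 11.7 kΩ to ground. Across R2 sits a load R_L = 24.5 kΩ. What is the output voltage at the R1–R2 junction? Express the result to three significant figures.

The load sits in parallel with R2, giving an effective lower resistance R2' = R2·R_L/(R2+R_L) = 7.919 kΩ.
Now apply the divider: V_out = 44.4 × 0.5096 = 22.63 V.
(Unloaded it would be 26.9 V; the load pulls it down.)

V_out ≈ 22.6 V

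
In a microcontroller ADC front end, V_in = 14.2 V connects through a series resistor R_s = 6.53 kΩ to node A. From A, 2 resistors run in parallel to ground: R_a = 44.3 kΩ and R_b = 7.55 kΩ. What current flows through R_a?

I ≈ 0.159 mA

Parallel bank: R_p = 1/(1/44.3 + 1/7.55) = 6.451 kΩ.
Node voltage V_A = V_in · R_p/(R_s + R_p) = 14.2 × 0.4969 = 7.057 V.
Branch current I = V_A/R_a = 7.057/44.3 = 0.1593 mA.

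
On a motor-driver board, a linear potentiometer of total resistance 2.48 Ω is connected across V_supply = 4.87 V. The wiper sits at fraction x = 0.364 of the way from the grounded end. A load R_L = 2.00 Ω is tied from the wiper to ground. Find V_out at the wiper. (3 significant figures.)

Lower segment x·R_p = 0.9027 Ω; upper segment (1−x)·R_p = 1.577 Ω.
Lower segment in parallel with the load: 0.9027 ‖ 2.00 = 0.6220 Ω.
Then V_out = V_supply · 0.6220/(1.577 + 0.6220) = 1.377 V.

V_out ≈ 1.38 V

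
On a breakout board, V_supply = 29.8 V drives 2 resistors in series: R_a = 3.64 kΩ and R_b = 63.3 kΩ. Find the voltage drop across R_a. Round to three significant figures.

V ≈ 1.62 V

Total series resistance ΣR = 3.64 + 63.3 = 66.94 kΩ.
Voltage divider: V = V_supply · (3.640 / 66.94) = 29.8 × 0.05438 = 1.620 V.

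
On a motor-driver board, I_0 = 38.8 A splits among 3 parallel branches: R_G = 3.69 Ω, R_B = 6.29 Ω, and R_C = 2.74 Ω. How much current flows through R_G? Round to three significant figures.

I ≈ 13.2 A

ΣG = 1/3.69 + 1/6.29 + 1/2.74 = 0.7949.
R_G takes the fraction G_k/ΣG = 0.2710/0.7949 = 0.3409, so I = 38.8 × 0.3409 = 13.23 A.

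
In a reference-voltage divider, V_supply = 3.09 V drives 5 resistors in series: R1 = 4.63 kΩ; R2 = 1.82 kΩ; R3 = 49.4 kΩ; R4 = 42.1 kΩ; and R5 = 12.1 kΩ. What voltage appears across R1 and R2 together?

Series total: ΣR = 4.63 + 1.82 + 49.4 + 42.1 + 12.1 = 110.0 kΩ.
R_{R1..R2} = 4.63 + 1.82 = 6.450 kΩ.
Voltage divider: V = V_supply · (6.450 / 110.0) = 3.09 × 0.05861 = 0.1811 V.

V ≈ 0.181 V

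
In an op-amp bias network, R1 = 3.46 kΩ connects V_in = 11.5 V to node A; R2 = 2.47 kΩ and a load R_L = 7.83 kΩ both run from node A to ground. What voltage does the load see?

R2 ‖ R_L = (2.47 × 7.83)/(2.47 + 7.83) = 1.878 kΩ.
Now apply the divider: V_out = 11.5 × 0.3518 = 4.045 V.

V_out ≈ 4.05 V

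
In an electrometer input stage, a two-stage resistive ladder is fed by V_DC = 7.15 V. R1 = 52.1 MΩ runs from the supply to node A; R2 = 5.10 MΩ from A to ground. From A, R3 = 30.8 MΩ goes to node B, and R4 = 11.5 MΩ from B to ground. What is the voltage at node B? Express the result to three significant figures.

Looking into the second stage from A: R3 + R4 = 42.30 MΩ appears in parallel with R2.
Effective lower resistance at A: R2 ‖ 42.30 = 4.551 MΩ.
So V_A = 7.15 × 0.08034 = 0.5744 V.
V_B = V_A × 0.2719 = 0.1562 V.

V_B ≈ 0.156 V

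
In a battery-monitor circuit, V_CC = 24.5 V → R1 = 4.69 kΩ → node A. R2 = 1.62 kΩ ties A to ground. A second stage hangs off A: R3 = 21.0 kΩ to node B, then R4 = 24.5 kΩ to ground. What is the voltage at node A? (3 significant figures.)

Node A sees R2 in parallel with the series input of stage 2, R3 + R4 = 45.50 kΩ.
Effective lower resistance at A: R2 ‖ 45.50 = 1.564 kΩ.
First divider: V_A = V_CC · 1.564/(4.69 + 1.564) = 6.128 V.

V_A ≈ 6.13 V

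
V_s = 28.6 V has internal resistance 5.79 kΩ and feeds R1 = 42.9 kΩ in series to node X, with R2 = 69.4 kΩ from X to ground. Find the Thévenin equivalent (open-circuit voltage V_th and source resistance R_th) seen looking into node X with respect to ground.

V_th ≈ 16.8 V, R_th ≈ 28.6 kΩ

R1' = 5.79 + 42.9 = 48.69 kΩ (source resistance + R1).
With X open, the divider is unloaded: V_th = 28.6 × 69.4/118.1 = 16.81 V.
Zeroing V_s shorts the top of R1' to ground, so R_th = R1' ‖ R2 = 28.61 kΩ.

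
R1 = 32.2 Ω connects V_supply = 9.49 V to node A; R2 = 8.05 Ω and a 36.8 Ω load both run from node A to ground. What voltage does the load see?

R2 ‖ R_L = (8.05 × 36.8)/(8.05 + 36.8) = 6.605 Ω.
Now apply the divider: V_out = 9.49 × 0.1702 = 1.615 V.

V_out ≈ 1.62 V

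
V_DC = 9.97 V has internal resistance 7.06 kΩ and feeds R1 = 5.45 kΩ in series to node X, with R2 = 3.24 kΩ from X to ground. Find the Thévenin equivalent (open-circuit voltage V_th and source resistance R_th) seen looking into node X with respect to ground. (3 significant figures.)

V_th ≈ 2.05 V, R_th ≈ 2.57 kΩ

R1' = 7.06 + 5.45 = 12.51 kΩ (source resistance + R1).
Open-circuit (no load on X): V_th = V_DC · R2/(R1' + R2) = 9.97 × 3.24/(12.51 + 3.24) = 2.051 V.
Looking into X with the source shorted: R_th = R1'·R2/(R1'+R2) = 12.51 × 3.24/15.75 = 2.573 kΩ.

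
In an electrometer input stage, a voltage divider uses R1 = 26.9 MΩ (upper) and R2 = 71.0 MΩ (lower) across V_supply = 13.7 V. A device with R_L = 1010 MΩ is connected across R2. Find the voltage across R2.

R2 ‖ R_L = (71.0 × 1010)/(71.0 + 1010) = 66.34 MΩ.
Now apply the divider: V_out = 13.7 × 0.7115 = 9.747 V.
(Unloaded it would be 9.94 V; the load pulls it down.)

V_out ≈ 9.75 V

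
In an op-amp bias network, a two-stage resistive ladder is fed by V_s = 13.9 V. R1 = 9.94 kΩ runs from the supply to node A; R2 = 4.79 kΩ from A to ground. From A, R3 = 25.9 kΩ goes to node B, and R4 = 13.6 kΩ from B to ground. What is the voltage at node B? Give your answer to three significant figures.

Node A sees R2 in parallel with the series input of stage 2, R3 + R4 = 39.50 kΩ.
R2 ‖ (R3+R4) = 4.272 kΩ.
First divider: V_A = V_s · 4.272/(9.94 + 4.272) = 4.178 V.
Stage 2 is unloaded, so V_B = V_A · R4/(R3+R4) = 4.178 × 13.6/39.50 = 1.439 V.

V_B ≈ 1.44 V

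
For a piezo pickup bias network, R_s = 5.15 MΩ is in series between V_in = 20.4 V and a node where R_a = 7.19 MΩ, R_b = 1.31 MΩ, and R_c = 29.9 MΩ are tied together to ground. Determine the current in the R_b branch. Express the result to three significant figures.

I ≈ 2.68 µA

Equivalent of the parallel group: R_p = 1.069 MΩ.
V_A = 20.4 × 1.069/6.219 = 3.505 V.
I(R_b) = V_A / R_b = 3.505/1.31 = 2.676 µA.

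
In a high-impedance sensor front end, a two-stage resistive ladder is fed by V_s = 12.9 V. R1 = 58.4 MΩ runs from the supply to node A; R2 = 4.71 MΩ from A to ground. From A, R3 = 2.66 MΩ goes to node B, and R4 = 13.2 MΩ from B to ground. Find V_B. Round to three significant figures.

Looking into the second stage from A: R3 + R4 = 15.86 MΩ appears in parallel with R2.
Effective lower resistance at A: R2 ‖ 15.86 = 3.632 MΩ.
So V_A = 12.9 × 0.05854 = 0.7552 V.
Then the unloaded second divider: V_B = V_A × R4/(R3+R4) = 0.7552 × 0.8323 = 0.6285 V.

V_B ≈ 0.629 V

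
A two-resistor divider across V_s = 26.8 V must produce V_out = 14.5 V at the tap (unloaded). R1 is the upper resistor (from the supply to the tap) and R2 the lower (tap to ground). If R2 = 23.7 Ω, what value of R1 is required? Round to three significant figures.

R1 ≈ 20.1 Ω

Required fraction k = V_out/V_s = 0.5410.
R1 = R2·(1/k − 1) = 23.7 × 0.8483 = 20.10 Ω.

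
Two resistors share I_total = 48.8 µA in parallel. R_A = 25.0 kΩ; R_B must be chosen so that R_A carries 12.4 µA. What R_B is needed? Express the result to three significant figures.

The fraction through R_A equals R_B/(R_A+R_B).
12.4/48.8 = R_B/(R_A + R_B) → R_B = R_A · (0.2541)/(1 − 0.2541) = 25.0 × 0.3407 = 8.516 kΩ.

R_B ≈ 8.52 kΩ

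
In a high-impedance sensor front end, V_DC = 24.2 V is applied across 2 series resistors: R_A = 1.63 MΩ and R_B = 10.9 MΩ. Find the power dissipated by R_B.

The common current is I = 24.2/12.53 = 1.931 µA.
P = I²R = 3.730 × 10.9 = 40.66 µW.

P ≈ 40.7 µW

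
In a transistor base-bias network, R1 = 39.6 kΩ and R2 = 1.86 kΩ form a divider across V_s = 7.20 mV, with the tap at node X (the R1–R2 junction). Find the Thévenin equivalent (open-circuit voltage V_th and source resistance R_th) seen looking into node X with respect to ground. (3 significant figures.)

With X open, the divider is unloaded: V_th = 7.20 × 1.86/41.46 = 0.3230 mV.
With V_s suppressed (replaced by a short), R_th = R1 ‖ R2 = (39.60 × 1.86)/(39.60 + 1.86) = 1.777 kΩ.

V_th ≈ 0.323 mV, R_th ≈ 1.78 kΩ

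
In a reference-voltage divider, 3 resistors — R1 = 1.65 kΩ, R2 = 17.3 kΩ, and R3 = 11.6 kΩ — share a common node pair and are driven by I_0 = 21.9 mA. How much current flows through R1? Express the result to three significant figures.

Total conductance ΣG = 1/1.65 + 1/17.3 + 1/11.6 = 0.7501 (units of 1/kΩ).
R1 takes the fraction G_k/ΣG = 0.6061/0.7501 = 0.8080, so I = 21.9 × 0.8080 = 17.70 mA.

I ≈ 17.7 mA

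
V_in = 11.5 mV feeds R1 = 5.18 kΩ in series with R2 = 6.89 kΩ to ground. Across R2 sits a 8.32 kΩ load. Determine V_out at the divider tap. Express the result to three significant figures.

First combine the lower leg with the load: R2 ‖ R_L = 3.769 kΩ.
Then V_out = V_in · R2'/(R1 + R2') = 11.5 × 3.769/8.949 = 4.843 mV.

V_out ≈ 4.84 mV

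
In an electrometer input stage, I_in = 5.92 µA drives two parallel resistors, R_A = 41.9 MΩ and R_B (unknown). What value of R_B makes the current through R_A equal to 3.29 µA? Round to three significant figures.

The fraction through R_A equals R_B/(R_A+R_B).
With f = 0.5557, R_B = R_A · f/(1−f) = 41.9 × 1.251 = 52.41 MΩ.

R_B ≈ 52.4 MΩ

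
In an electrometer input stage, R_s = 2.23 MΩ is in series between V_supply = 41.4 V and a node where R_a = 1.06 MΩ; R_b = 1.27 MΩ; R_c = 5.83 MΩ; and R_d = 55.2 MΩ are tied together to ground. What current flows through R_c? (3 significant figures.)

I ≈ 1.34 µA

Combine the parallel branches: R_p = (1/1.06 + 1/1.27 + 1/5.83 + 1/55.2)⁻¹ = 0.5207 MΩ.
V_A = 41.4 × 0.5207/2.751 = 7.837 V.
Branch current I = V_A/R_c = 7.837/5.83 = 1.344 µA.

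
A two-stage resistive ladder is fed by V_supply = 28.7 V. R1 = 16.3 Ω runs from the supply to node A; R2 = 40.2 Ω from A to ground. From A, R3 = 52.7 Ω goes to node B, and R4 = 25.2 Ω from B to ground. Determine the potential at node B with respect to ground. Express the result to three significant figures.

The second stage (R3 + R4 = 77.90 Ω) loads node A in parallel with R2.
Effective lower resistance at A: R2 ‖ 77.90 = 26.52 Ω.
First divider: V_A = V_supply · 26.52/(16.3 + 26.52) = 17.77 V.
Then the unloaded second divider: V_B = V_A × R4/(R3+R4) = 17.77 × 0.3235 = 5.750 V.

V_B ≈ 5.75 V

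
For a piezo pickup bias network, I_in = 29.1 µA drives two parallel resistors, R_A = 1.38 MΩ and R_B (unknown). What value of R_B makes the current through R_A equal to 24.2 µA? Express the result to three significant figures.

R_B ≈ 6.82 MΩ

Two-branch current divider: I_A = I_in · R_B/(R_A + R_B).
24.2/29.1 = R_B/(R_A + R_B) → R_B = R_A · (0.8316)/(1 − 0.8316) = 1.38 × 4.939 = 6.816 MΩ.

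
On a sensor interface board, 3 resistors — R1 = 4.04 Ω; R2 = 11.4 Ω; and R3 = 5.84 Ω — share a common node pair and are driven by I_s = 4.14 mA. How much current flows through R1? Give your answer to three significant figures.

Total conductance ΣG = 1/4.04 + 1/11.4 + 1/5.84 = 0.5065 (units of 1/Ω).
By the current-divider rule, I = I_s · G_k/ΣG = 4.14 × 0.4887 = 2.023 mA.

I ≈ 2.02 mA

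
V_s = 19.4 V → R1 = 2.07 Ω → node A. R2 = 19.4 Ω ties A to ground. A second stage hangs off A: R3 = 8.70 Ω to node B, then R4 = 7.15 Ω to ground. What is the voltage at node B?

V_B ≈ 7.07 V

Node A sees R2 in parallel with the series input of stage 2, R3 + R4 = 15.85 Ω.
Effective lower resistance at A: R2 ‖ 15.85 = 8.723 Ω.
First divider: V_A = V_s · 8.723/(2.07 + 8.723) = 15.68 V.
Stage 2 is unloaded, so V_B = V_A · R4/(R3+R4) = 15.68 × 7.15/15.85 = 7.073 V.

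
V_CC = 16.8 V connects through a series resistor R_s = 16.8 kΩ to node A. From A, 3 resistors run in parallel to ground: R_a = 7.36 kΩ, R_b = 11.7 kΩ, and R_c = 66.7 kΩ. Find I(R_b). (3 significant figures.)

Parallel bank: R_p = 1/(1/7.36 + 1/11.7 + 1/66.7) = 4.231 kΩ.
V_A = 16.8 × 4.231/21.03 = 3.380 V.
I(R_b) = V_A / R_b = 3.380/11.7 = 0.2889 mA.

I ≈ 0.289 mA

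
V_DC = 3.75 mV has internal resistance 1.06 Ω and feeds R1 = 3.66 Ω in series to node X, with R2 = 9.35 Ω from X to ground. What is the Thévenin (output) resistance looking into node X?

R1' = 1.06 + 3.66 = 4.720 Ω (source resistance + R1).
With V_DC suppressed (replaced by a short), R_th = R1' ‖ R2 = (4.720 × 9.35)/(4.720 + 9.35) = 3.137 Ω.

R_th ≈ 3.14 Ω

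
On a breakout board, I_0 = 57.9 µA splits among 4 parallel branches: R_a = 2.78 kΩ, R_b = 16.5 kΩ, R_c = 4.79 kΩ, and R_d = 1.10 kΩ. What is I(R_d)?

Total conductance ΣG = 1/2.78 + 1/16.5 + 1/4.79 + 1/1.10 = 1.538 (units of 1/kΩ).
R_d takes the fraction G_k/ΣG = 0.9091/1.538 = 0.5910, so I = 57.9 × 0.5910 = 34.22 µA.

I ≈ 34.2 µA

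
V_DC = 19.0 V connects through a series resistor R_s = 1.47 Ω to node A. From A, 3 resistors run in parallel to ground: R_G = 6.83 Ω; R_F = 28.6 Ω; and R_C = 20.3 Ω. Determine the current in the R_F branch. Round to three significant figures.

I ≈ 0.496 A

Combine the parallel branches: R_p = (1/6.83 + 1/28.6 + 1/20.3)⁻¹ = 4.336 Ω.
V_A = 19.0 × 4.336/5.806 = 14.19 V.
Branch current I = V_A/R_F = 14.19/28.6 = 0.4961 A.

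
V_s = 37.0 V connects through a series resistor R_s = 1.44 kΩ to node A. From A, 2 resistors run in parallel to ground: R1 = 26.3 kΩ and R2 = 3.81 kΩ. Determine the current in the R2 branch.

Parallel bank: R_p = 1/(1/26.3 + 1/3.81) = 3.328 kΩ.
Node voltage V_A = V_s · R_p/(R_s + R_p) = 37.0 × 0.6980 = 25.83 V.
I(R2) = V_A / R2 = 25.83/3.81 = 6.778 mA.
(Equivalently: I_total = 7.760 mA, then current-divider fraction G_k/ΣG = 0.8735.)

I ≈ 6.78 mA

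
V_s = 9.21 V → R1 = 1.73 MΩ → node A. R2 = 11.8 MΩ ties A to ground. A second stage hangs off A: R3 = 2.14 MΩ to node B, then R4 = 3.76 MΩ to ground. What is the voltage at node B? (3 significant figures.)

V_B ≈ 4.08 V

Node A sees R2 in parallel with the series input of stage 2, R3 + R4 = 5.900 MΩ.
R2 ‖ (R3+R4) = 3.933 MΩ.
V_A = 9.21 × 3.933/(1.73 + 3.933) = 6.397 V.
Then the unloaded second divider: V_B = V_A × R4/(R3+R4) = 6.397 × 0.6373 = 4.076 V.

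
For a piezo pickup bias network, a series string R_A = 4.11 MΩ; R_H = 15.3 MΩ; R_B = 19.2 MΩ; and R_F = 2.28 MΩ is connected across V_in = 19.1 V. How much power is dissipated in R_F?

P ≈ 0.497 µW

Series current I = V_in/ΣR = 19.1/40.89 = 0.4671 µA.
V(R_F) = I·R = 1.065 V; P = V·I = 1.065 × 0.4671 = 0.4975 µW.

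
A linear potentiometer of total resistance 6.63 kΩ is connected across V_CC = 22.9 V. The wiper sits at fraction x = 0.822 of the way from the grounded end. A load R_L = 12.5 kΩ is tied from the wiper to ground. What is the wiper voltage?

Split the track: R_lower = x·R_p = 5.450 kΩ, R_upper = (1−x)·R_p = 1.180 kΩ.
R_L loads the lower segment: effective lower R = 3.795 kΩ.
Then V_out = V_CC · 3.795/(1.180 + 3.795) = 17.47 V.
(Unloaded: V_out = x·V_CC = 18.8 V.)

V_out ≈ 17.5 V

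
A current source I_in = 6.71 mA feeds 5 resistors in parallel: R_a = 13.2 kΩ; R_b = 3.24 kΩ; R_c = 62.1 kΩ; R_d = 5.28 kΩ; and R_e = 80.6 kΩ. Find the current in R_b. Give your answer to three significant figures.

ΣG = 1/13.2 + 1/3.24 + 1/62.1 + 1/5.28 + 1/80.6 = 0.6023.
R_b takes the fraction G_k/ΣG = 0.3086/0.6023 = 0.5124, so I = 6.71 × 0.5124 = 3.438 mA.

I ≈ 3.44 mA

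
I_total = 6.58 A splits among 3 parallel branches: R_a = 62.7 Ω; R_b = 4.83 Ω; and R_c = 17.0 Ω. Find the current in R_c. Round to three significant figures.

I ≈ 1.37 A

Total conductance ΣG = 1/62.7 + 1/4.83 + 1/17.0 = 0.2818 (units of 1/Ω).
Current divider: I(R_c) = I_total · G_k/ΣG = 6.58 × (0.05882/0.2818) = 6.58 × 0.2087 = 1.373 A.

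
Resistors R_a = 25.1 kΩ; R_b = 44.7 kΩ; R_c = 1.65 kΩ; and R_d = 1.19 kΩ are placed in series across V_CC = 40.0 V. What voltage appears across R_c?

ΣR = 25.1 + 44.7 + 1.65 + 1.19 = 72.64 kΩ.
V = V_CC · R/ΣR = 40.0 × 0.02271 = 0.9086 V.

V ≈ 0.909 V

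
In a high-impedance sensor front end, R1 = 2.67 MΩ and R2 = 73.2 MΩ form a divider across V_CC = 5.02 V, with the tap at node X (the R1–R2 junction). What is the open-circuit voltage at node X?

With X open, the divider is unloaded: V_th = 5.02 × 73.2/75.87 = 4.843 V.

V_th ≈ 4.84 V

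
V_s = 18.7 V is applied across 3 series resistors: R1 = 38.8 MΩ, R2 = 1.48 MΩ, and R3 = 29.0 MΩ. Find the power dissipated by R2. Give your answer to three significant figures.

ΣR = 69.28 MΩ → I = 18.7/69.28 = 0.2699 µA.
P = I²R = 0.07286 × 1.48 = 0.1078 µW.

P ≈ 0.108 µW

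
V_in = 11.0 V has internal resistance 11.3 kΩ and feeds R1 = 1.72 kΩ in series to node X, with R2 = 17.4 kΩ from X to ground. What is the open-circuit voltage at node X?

V_th ≈ 6.29 V

R1' = 11.3 + 1.72 = 13.02 kΩ (source resistance + R1).
With X open, the divider is unloaded: V_th = 11.0 × 17.4/30.42 = 6.292 V.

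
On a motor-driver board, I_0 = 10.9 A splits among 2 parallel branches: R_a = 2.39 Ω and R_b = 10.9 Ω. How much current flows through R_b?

For two parallel branches, I_k = I_0 · (other R)/(sum of R).
So I = 10.9 × 2.39/13.29 = 1.960 A.

I ≈ 1.96 A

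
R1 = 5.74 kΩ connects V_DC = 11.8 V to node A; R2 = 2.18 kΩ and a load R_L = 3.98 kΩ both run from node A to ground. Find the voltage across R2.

V_out ≈ 2.33 V

First combine the lower leg with the load: R2 ‖ R_L = 1.409 kΩ.
Now apply the divider: V_out = 11.8 × 0.1970 = 2.325 V.
(Unloaded it would be 3.25 V; the load pulls it down.)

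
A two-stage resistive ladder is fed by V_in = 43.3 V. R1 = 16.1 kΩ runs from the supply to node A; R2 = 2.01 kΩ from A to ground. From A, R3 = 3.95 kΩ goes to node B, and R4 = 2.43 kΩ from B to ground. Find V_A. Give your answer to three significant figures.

V_A ≈ 3.75 V

The second stage (R3 + R4 = 6.380 kΩ) loads node A in parallel with R2.
R2 ‖ (R3+R4) = 1.528 kΩ.
First divider: V_A = V_in · 1.528/(16.1 + 1.528) = 3.754 V.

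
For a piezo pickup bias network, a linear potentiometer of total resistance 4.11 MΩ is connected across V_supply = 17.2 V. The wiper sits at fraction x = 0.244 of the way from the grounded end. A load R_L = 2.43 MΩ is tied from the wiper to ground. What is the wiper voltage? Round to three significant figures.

The pot divides into 3.107 MΩ above the wiper and 1.003 MΩ below.
(x·R_p) ‖ R_L = 0.7099 MΩ.
Then V_out = V_supply · 0.7099/(3.107 + 0.7099) = 3.199 V.
(Unloaded: V_out = x·V_supply = 4.20 V.)

V_out ≈ 3.20 V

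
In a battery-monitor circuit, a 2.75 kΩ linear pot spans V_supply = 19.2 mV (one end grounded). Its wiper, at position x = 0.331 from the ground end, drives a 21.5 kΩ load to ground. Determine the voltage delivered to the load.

Lower segment x·R_p = 0.9103 kΩ; upper segment (1−x)·R_p = 1.840 kΩ.
(x·R_p) ‖ R_L = 0.8733 kΩ.
Loaded-divider output: V_out = 19.2 × 0.3219 = 6.180 mV.

V_out ≈ 6.18 mV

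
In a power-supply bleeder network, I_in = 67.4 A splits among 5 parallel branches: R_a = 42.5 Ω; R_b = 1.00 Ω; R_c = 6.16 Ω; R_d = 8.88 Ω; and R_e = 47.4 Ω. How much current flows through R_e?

I ≈ 1.08 A

ΣG = 1/42.5 + 1/1.00 + 1/6.16 + 1/8.88 + 1/47.4 = 1.320.
By the current-divider rule, I = I_in · G_k/ΣG = 67.4 × 0.01599 = 1.078 A.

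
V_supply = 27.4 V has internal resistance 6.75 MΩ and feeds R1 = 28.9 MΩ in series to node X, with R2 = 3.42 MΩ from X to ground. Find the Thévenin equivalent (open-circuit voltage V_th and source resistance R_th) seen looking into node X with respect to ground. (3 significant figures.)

R1' = 6.75 + 28.9 = 35.65 MΩ (source resistance + R1).
With X open, the divider is unloaded: V_th = 27.4 × 3.42/39.07 = 2.398 V.
Zeroing V_supply shorts the top of R1' to ground, so R_th = R1' ‖ R2 = 3.121 MΩ.

V_th ≈ 2.40 V, R_th ≈ 3.12 MΩ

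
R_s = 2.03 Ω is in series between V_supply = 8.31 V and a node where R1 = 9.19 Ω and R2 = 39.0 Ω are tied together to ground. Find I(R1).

Parallel bank: R_p = 1/(1/9.19 + 1/39.0) = 7.437 Ω.
Node voltage V_A = V_supply · R_p/(R_s + R_p) = 8.31 × 0.7856 = 6.528 V.
Branch current I = V_A/R1 = 6.528/9.19 = 0.7104 A.
(Equivalently: I_total = 0.8777 A, then current-divider fraction G_k/ΣG = 0.8093.)

I ≈ 0.710 A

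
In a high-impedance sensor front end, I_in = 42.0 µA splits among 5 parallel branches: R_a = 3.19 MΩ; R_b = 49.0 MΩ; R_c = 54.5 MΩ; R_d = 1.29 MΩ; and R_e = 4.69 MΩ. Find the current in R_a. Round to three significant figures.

Total conductance ΣG = 1/3.19 + 1/49.0 + 1/54.5 + 1/1.29 + 1/4.69 = 1.341 (units of 1/MΩ).
R_a takes the fraction G_k/ΣG = 0.3135/1.341 = 0.2338, so I = 42.0 × 0.2338 = 9.821 µA.

I ≈ 9.82 µA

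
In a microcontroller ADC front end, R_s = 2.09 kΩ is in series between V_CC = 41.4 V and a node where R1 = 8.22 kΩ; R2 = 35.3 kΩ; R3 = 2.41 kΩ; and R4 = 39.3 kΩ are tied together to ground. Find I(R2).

Combine the parallel branches: R_p = (1/8.22 + 1/35.3 + 1/2.41 + 1/39.3)⁻¹ = 1.694 kΩ.
V_A by voltage divider: V_A = 41.4 × 1.694/(2.09 + 1.694) = 18.53 V.
Branch current I = V_A/R2 = 18.53/35.3 = 0.5250 mA.

I ≈ 0.525 mA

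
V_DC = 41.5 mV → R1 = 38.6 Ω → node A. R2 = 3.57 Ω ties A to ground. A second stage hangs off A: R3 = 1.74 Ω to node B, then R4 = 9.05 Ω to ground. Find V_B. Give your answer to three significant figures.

V_B ≈ 2.26 mV

Node A sees R2 in parallel with the series input of stage 2, R3 + R4 = 10.79 Ω.
R2 ‖ (R3+R4) = 2.682 Ω.
So V_A = 41.5 × 0.06498 = 2.697 mV.
Stage 2 is unloaded, so V_B = V_A · R4/(R3+R4) = 2.697 × 9.05/10.79 = 2.262 mV.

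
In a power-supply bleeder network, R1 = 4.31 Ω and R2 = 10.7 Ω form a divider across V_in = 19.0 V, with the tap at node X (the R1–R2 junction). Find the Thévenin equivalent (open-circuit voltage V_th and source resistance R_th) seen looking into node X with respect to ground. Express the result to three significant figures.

With X open, the divider is unloaded: V_th = 19.0 × 10.7/15.01 = 13.54 V.
With V_in suppressed (replaced by a short), R_th = R1 ‖ R2 = (4.310 × 10.7)/(4.310 + 10.7) = 3.072 Ω.

V_th ≈ 13.5 V, R_th ≈ 3.07 Ω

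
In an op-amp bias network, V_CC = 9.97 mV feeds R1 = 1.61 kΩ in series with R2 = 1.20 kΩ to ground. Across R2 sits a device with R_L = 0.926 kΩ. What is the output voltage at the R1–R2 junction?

V_out ≈ 2.44 mV

R2 ‖ R_L = (1.20 × 0.926)/(1.20 + 0.926) = 0.5227 kΩ.
Now apply the divider: V_out = 9.97 × 0.2451 = 2.443 mV.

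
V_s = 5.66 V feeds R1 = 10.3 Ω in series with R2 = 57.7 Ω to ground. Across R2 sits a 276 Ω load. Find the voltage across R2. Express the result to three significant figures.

V_out ≈ 4.66 V

R2 ‖ R_L = (57.7 × 276)/(57.7 + 276) = 47.72 Ω.
Now apply the divider: V_out = 5.66 × 0.8225 = 4.655 V.
(Unloaded it would be 4.80 V; the load pulls it down.)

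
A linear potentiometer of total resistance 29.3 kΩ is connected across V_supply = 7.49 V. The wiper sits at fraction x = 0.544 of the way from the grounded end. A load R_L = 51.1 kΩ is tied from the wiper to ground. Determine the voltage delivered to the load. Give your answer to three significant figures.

V_out ≈ 3.57 V

Split the track: R_lower = x·R_p = 15.94 kΩ, R_upper = (1−x)·R_p = 13.36 kΩ.
(x·R_p) ‖ R_L = 12.15 kΩ.
Then V_out = V_supply · 12.15/(13.36 + 12.15) = 3.567 V.
(Unloaded: V_out = x·V_supply = 4.07 V.)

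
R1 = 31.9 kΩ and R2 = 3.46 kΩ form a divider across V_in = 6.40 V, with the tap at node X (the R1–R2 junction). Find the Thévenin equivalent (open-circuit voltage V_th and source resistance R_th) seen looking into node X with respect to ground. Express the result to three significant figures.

V_th ≈ 0.626 V, R_th ≈ 3.12 kΩ

V_th is the unloaded tap voltage: V_in · R2/(R1+R2) = 6.40 × 0.09785 = 0.6262 V.
With V_in suppressed (replaced by a short), R_th = R1 ‖ R2 = (31.90 × 3.46)/(31.90 + 3.46) = 3.121 kΩ.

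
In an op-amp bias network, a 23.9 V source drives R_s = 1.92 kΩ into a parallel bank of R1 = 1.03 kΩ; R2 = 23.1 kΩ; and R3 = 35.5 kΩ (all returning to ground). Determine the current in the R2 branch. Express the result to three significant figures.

I ≈ 0.345 mA

Combine the parallel branches: R_p = (1/1.03 + 1/23.1 + 1/35.5)⁻¹ = 0.9594 kΩ.
V_A by voltage divider: V_A = 23.9 × 0.9594/(1.92 + 0.9594) = 7.963 V.
I(R2) = V_A / R2 = 7.963/23.1 = 0.3447 mA.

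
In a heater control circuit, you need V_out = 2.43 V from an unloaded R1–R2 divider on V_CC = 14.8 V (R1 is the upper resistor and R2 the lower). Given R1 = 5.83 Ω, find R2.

Required fraction k = V_out/V_CC = 0.1642.
R2 = R1 · 0.1642/(1 − 0.1642) = 1.145 Ω.

R2 ≈ 1.15 Ω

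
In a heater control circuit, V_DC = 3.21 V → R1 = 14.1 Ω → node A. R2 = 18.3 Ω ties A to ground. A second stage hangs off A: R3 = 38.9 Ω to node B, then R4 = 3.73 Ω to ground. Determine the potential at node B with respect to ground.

V_B ≈ 0.134 V

The second stage (R3 + R4 = 42.63 Ω) loads node A in parallel with R2.
R2 ‖ (R3+R4) = 12.80 Ω.
First divider: V_A = V_DC · 12.80/(14.1 + 12.80) = 1.528 V.
Stage 2 is unloaded, so V_B = V_A · R4/(R3+R4) = 1.528 × 3.73/42.63 = 0.1337 V.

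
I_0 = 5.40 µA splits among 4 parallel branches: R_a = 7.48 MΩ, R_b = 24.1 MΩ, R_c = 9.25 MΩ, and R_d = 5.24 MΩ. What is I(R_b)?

Total conductance ΣG = 1/7.48 + 1/24.1 + 1/9.25 + 1/5.24 = 0.4741 (units of 1/MΩ).
R_b takes the fraction G_k/ΣG = 0.04149/0.4741 = 0.08752, so I = 5.40 × 0.08752 = 0.4726 µA.

I ≈ 0.473 µA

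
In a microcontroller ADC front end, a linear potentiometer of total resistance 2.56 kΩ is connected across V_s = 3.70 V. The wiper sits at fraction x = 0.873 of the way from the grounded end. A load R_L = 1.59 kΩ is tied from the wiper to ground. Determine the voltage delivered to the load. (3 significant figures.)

Split the track: R_lower = x·R_p = 2.235 kΩ, R_upper = (1−x)·R_p = 0.3251 kΩ.
Lower segment in parallel with the load: 2.235 ‖ 1.59 = 0.9290 kΩ.
V_out = 3.70 × 0.9290/(0.3251 + 0.9290) = 2.741 V.
(Unloaded: V_out = x·V_s = 3.23 V.)

V_out ≈ 2.74 V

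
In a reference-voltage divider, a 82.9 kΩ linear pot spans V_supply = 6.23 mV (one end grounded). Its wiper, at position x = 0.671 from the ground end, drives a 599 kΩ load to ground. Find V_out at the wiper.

The pot divides into 27.27 kΩ above the wiper and 55.63 kΩ below.
(x·R_p) ‖ R_L = 50.90 kΩ.
Loaded-divider output: V_out = 6.23 × 0.6511 = 4.056 mV.

V_out ≈ 4.06 mV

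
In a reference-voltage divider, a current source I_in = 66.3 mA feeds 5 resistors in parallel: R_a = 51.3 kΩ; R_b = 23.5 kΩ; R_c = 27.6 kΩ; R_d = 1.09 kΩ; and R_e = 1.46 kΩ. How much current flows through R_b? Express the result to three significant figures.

Total conductance ΣG = 1/51.3 + 1/23.5 + 1/27.6 + 1/1.09 + 1/1.46 = 1.701 (units of 1/kΩ).
R_b takes the fraction G_k/ΣG = 0.04255/1.701 = 0.02502, so I = 66.3 × 0.02502 = 1.659 mA.

I ≈ 1.66 mA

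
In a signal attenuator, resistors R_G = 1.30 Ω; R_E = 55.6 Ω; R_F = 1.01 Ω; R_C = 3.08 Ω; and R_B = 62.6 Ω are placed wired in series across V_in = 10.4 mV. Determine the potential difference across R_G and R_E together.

V ≈ 4.79 mV

ΣR = 1.30 + 55.6 + 1.01 + 3.08 + 62.6 = 123.6 Ω.
R_{R_G..R_E} = 1.30 + 55.6 = 56.90 Ω.
Voltage divider: V = V_in · (56.90 / 123.6) = 10.4 × 0.4604 = 4.788 mV.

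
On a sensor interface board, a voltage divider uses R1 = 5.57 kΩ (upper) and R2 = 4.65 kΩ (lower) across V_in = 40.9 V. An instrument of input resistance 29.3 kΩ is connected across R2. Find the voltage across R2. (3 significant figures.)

V_out ≈ 17.1 V

The load sits in parallel with R2, giving an effective lower resistance R2' = R2·R_L/(R2+R_L) = 4.013 kΩ.
Now apply the divider: V_out = 40.9 × 0.4188 = 17.13 V.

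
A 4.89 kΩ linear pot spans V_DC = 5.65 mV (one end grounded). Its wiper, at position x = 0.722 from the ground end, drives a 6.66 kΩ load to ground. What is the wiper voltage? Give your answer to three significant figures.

V_out ≈ 3.56 mV

Lower segment x·R_p = 3.531 kΩ; upper segment (1−x)·R_p = 1.359 kΩ.
R_L loads the lower segment: effective lower R = 2.307 kΩ.
Then V_out = V_DC · 2.307/(1.359 + 2.307) = 3.555 mV.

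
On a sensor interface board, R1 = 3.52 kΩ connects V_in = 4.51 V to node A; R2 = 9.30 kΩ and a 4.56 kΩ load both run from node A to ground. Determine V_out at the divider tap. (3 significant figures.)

The load sits in parallel with R2, giving an effective lower resistance R2' = R2·R_L/(R2+R_L) = 3.060 kΩ.
Voltage divider with the loaded lower leg: V_out = 4.51 × 3.060/(3.52 + 3.060) = 4.51 × 0.4650 = 2.097 V.

V_out ≈ 2.10 V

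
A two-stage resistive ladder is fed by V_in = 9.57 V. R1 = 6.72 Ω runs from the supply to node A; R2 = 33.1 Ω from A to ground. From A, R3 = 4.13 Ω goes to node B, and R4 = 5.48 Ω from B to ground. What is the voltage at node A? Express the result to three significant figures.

Looking into the second stage from A: R3 + R4 = 9.610 Ω appears in parallel with R2.
Effective lower resistance at A: R2 ‖ 9.610 = 7.448 Ω.
So V_A = 9.57 × 0.5257 = 5.031 V.

V_A ≈ 5.03 V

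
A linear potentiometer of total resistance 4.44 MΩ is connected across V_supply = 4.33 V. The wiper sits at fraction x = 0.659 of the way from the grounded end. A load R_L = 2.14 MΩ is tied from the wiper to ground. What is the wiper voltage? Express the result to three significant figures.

V_out ≈ 1.95 V

Split the track: R_lower = x·R_p = 2.926 MΩ, R_upper = (1−x)·R_p = 1.514 MΩ.
(x·R_p) ‖ R_L = 1.236 MΩ.
V_out = 4.33 × 1.236/(1.514 + 1.236) = 1.946 V.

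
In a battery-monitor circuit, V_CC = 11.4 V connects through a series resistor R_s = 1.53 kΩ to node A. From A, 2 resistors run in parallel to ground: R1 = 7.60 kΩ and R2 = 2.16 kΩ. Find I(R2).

Equivalent of the parallel group: R_p = 1.682 kΩ.
Node voltage V_A = V_CC · R_p/(R_s + R_p) = 11.4 × 0.5237 = 5.970 V.
I(R2) = V_A / R2 = 5.970/2.16 = 2.764 mA.

I ≈ 2.76 mA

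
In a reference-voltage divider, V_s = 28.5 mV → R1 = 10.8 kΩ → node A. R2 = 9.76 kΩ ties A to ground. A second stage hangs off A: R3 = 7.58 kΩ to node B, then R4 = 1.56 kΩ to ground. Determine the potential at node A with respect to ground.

Looking into the second stage from A: R3 + R4 = 9.140 kΩ appears in parallel with R2.
Effective lower resistance at A: R2 ‖ 9.140 = 4.720 kΩ.
First divider: V_A = V_s · 4.720/(10.8 + 4.720) = 8.667 mV.

V_A ≈ 8.67 mV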